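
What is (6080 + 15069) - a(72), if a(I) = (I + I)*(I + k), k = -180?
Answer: 36701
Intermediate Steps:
a(I) = 2*I*(-180 + I) (a(I) = (I + I)*(I - 180) = (2*I)*(-180 + I) = 2*I*(-180 + I))
(6080 + 15069) - a(72) = (6080 + 15069) - 2*72*(-180 + 72) = 21149 - 2*72*(-108) = 21149 - 1*(-15552) = 21149 + 15552 = 36701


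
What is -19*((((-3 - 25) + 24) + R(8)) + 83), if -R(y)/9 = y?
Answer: -133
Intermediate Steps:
R(y) = -9*y
-19*((((-3 - 25) + 24) + R(8)) + 83) = -19*((((-3 - 25) + 24) - 9*8) + 83) = -19*(((-28 + 24) - 72) + 83) = -19*((-4 - 72) + 83) = -19*(-76 + 83) = -19*7 = -133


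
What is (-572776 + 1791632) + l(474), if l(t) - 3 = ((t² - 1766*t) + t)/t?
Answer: 1217568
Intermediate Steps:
l(t) = 3 + (t² - 1765*t)/t (l(t) = 3 + ((t² - 1766*t) + t)/t = 3 + (t² - 1765*t)/t)
(-572776 + 1791632) + l(474) = (-572776 + 1791632) + (-1762 + 474) = 1218856 - 1288 = 1217568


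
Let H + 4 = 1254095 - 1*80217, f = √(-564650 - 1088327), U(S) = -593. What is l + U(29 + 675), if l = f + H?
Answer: 1173281 + I*√1652977 ≈ 1.1733e+6 + 1285.7*I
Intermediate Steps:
f = I*√1652977 (f = √(-1652977) = I*√1652977 ≈ 1285.7*I)
H = 1173874 (H = -4 + (1254095 - 1*80217) = -4 + (1254095 - 80217) = -4 + 1173878 = 1173874)
l = 1173874 + I*√1652977 (l = I*√1652977 + 1173874 = 1173874 + I*√1652977 ≈ 1.1739e+6 + 1285.7*I)
l + U(29 + 675) = (1173874 + I*√1652977) - 593 = 1173281 + I*√1652977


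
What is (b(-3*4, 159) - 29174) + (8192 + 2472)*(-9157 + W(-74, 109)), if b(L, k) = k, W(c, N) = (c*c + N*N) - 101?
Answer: 86338721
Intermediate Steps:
W(c, N) = -101 + N² + c² (W(c, N) = (c² + N²) - 101 = (N² + c²) - 101 = -101 + N² + c²)
(b(-3*4, 159) - 29174) + (8192 + 2472)*(-9157 + W(-74, 109)) = (159 - 29174) + (8192 + 2472)*(-9157 + (-101 + 109² + (-74)²)) = -29015 + 10664*(-9157 + (-101 + 11881 + 5476)) = -29015 + 10664*(-9157 + 17256) = -29015 + 10664*8099 = -29015 + 86367736 = 86338721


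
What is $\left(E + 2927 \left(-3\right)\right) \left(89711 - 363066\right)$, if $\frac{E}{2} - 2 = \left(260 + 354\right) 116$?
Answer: $-36539636205$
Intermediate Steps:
$E = 142452$ ($E = 4 + 2 \left(260 + 354\right) 116 = 4 + 2 \cdot 614 \cdot 116 = 4 + 2 \cdot 71224 = 4 + 142448 = 142452$)
$\left(E + 2927 \left(-3\right)\right) \left(89711 - 363066\right) = \left(142452 + 2927 \left(-3\right)\right) \left(89711 - 363066\right) = \left(142452 - 8781\right) \left(-273355\right) = 133671 \left(-273355\right) = -36539636205$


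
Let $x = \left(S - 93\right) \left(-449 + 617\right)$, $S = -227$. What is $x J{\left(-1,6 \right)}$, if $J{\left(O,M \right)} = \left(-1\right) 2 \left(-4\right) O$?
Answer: $430080$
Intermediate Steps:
$x = -53760$ ($x = \left(-227 - 93\right) \left(-449 + 617\right) = \left(-320\right) 168 = -53760$)
$J{\left(O,M \right)} = 8 O$ ($J{\left(O,M \right)} = \left(-2\right) \left(-4\right) O = 8 O$)
$x J{\left(-1,6 \right)} = - 53760 \cdot 8 \left(-1\right) = \left(-53760\right) \left(-8\right) = 430080$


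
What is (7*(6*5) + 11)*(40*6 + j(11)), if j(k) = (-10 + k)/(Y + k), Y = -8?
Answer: 159341/3 ≈ 53114.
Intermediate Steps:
j(k) = (-10 + k)/(-8 + k)
(7*(6*5) + 11)*(40*6 + j(11)) = (7*(6*5) + 11)*(40*6 + (-10 + 11)/(-8 + 11)) = (7*30 + 11)*(240 + 1/3) = (210 + 11)*(240 + (1/3)*1) = 221*(240 + 1/3) = 221*(721/3) = 159341/3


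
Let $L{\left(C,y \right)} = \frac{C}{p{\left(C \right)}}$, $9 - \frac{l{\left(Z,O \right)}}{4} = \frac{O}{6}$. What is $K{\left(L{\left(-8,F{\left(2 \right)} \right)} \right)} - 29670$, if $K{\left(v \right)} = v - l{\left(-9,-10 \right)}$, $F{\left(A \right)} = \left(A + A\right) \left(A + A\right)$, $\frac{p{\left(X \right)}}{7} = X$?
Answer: $- \frac{623963}{21} \approx -29713.0$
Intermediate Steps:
$p{\left(X \right)} = 7 X$
$l{\left(Z,O \right)} = 36 - \frac{2 O}{3}$ ($l{\left(Z,O \right)} = 36 - 4 \frac{O}{6} = 36 - \frac{2 O}{3}$)
$F{\left(A \right)} = 4 A^{2}$ ($F{\left(A \right)} = 2 A 2 A = 4 A^{2}$)
$L{\left(C,y \right)} = \frac{1}{7}$ ($L{\left(C,y \right)} = \frac{C}{7 C} = C \frac{1}{7 C} = \frac{1}{7}$)
$K{\left(v \right)} = - \frac{128}{3} + v$ ($K{\left(v \right)} = v - \left(36 - - \frac{20}{3}\right) = v - \left(36 + \frac{20}{3}\right) = v - \frac{128}{3} = - \frac{128}{3} + v$)
$K{\left(L{\left(-8,F{\left(2 \right)} \right)} \right)} - 29670 = \left(- \frac{128}{3} + \frac{1}{7}\right) - 29670 = - \frac{893}{21} - 29670 = - \frac{623963}{21}$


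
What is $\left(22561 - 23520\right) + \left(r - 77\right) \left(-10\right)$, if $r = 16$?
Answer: $-349$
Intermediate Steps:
$\left(22561 - 23520\right) + \left(r - 77\right) \left(-10\right) = \left(22561 - 23520\right) + \left(16 - 77\right) \left(-10\right) = -959 - -610 = -959 + 610 = -349$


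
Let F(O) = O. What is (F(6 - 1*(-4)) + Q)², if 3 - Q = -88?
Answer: 10201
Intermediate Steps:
Q = 91 (Q = 3 - 1*(-88) = 3 + 88 = 91)
(F(6 - 1*(-4)) + Q)² = ((6 - 1*(-4)) + 91)² = ((6 + 4) + 91)² = (10 + 91)² = 101² = 10201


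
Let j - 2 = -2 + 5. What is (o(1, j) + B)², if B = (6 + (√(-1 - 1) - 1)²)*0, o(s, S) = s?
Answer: 1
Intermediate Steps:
j = 5 (j = 2 + (-2 + 5) = 2 + 3 = 5)
B = 0 (B = (6 + (√(-2) - 1)²)*0 = (6 + (I*√2 - 1)²)*0 = (6 + (-1 + I*√2)²)*0 = 0)
(o(1, j) + B)² = (1 + 0)² = 1² = 1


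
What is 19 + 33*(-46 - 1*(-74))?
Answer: 943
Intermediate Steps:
19 + 33*(-46 - 1*(-74)) = 19 + 33*(-46 + 74) = 19 + 33*28 = 19 + 924 = 943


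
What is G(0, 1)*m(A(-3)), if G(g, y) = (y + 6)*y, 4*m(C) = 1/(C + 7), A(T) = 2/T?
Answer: 21/76 ≈ 0.27632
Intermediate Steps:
m(C) = 1/(4*(7 + C)) (m(C) = 1/(4*(C + 7)) = 1/(4*(7 + C)))
G(g, y) = y*(6 + y) (G(g, y) = (6 + y)*y = y*(6 + y))
G(0, 1)*m(A(-3)) = (1*(6 + 1))*(1/(4*(7 + 2/(-3)))) = (1*7)*(1/(4*(7 + 2*(-⅓)))) = 7*(1/(4*(7 - ⅔))) = 7*(1/(4*(19/3))) = 7*((¼)*(3/19)) = 7*(3/76) = 21/76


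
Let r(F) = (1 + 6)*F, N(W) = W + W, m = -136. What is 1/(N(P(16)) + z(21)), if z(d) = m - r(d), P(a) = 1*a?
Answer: -1/251 ≈ -0.0039841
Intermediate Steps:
P(a) = a
N(W) = 2*W
r(F) = 7*F
z(d) = -136 - 7*d
1/(N(P(16)) + z(21)) = 1/(2*16 + (-136 - 7*21)) = 1/(32 + (-136 - 147)) = 1/(32 - 283) = 1/(-251) = -1/251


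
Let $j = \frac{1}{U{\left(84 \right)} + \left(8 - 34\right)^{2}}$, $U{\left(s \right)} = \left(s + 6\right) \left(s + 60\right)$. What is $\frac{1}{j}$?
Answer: $13636$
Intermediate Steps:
$U{\left(s \right)} = \left(6 + s\right) \left(60 + s\right)$
$j = \frac{1}{13636}$ ($j = \frac{1}{\left(360 + 84^{2} + 66 \cdot 84\right) + \left(8 - 34\right)^{2}} = \frac{1}{\left(360 + 7056 + 5544\right) + \left(-26\right)^{2}} = \frac{1}{12960 + 676} = \frac{1}{13636} \approx 7.3335 \cdot 10^{-5}$)
$\frac{1}{j} = \frac{1}{\frac{1}{13636}} = 13636$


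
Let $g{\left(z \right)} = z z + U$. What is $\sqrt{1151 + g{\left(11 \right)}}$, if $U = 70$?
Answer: $\sqrt{1342} \approx 36.633$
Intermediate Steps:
$g{\left(z \right)} = 70 + z^{2}$ ($g{\left(z \right)} = z z + 70 = z^{2} + 70 = 70 + z^{2}$)
$\sqrt{1151 + g{\left(11 \right)}} = \sqrt{1151 + \left(70 + 11^{2}\right)} = \sqrt{1151 + \left(70 + 121\right)} = \sqrt{1151 + 191} = \sqrt{1342}$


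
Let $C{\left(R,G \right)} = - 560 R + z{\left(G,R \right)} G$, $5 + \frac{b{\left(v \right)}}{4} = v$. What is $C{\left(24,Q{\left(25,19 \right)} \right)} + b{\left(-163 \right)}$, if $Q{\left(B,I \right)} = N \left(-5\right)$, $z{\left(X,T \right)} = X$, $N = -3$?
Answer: $-13887$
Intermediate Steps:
$b{\left(v \right)} = -20 + 4 v$
$Q{\left(B,I \right)} = 15$ ($Q{\left(B,I \right)} = \left(-3\right) \left(-5\right) = 15$)
$C{\left(R,G \right)} = G^{2} - 560 R$ ($C{\left(R,G \right)} = - 560 R + G G = - 560 R + G^{2} = G^{2} - 560 R$)
$C{\left(24,Q{\left(25,19 \right)} \right)} + b{\left(-163 \right)} = \left(15^{2} - 13440\right) + \left(-20 + 4 \left(-163\right)\right) = \left(225 - 13440\right) - 672 = -13215 - 672 = -13887$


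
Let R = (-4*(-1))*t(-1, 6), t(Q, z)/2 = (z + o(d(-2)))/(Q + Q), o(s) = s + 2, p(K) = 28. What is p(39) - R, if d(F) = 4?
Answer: 76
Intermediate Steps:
o(s) = 2 + s
t(Q, z) = (6 + z)/Q (t(Q, z) = 2*((z + (2 + 4))/(Q + Q)) = 2*((z + 6)/((2*Q))) = 2*((6 + z)*(1/(2*Q))) = 2*((6 + z)/(2*Q)) = (6 + z)/Q)
R = -48 (R = (-4*(-1))*((6 + 6)/(-1)) = 4*(-1*12) = 4*(-12) = -48)
p(39) - R = 28 - 1*(-48) = 28 + 48 = 76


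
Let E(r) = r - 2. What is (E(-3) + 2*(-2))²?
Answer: 81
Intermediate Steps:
E(r) = -2 + r
(E(-3) + 2*(-2))² = ((-2 - 3) + 2*(-2))² = (-5 - 4)² = (-9)² = 81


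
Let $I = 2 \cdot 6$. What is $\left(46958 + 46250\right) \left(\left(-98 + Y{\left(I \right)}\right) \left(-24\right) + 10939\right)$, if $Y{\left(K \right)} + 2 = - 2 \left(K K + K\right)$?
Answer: $1941243016$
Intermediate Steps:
$I = 12$
$Y{\left(K \right)} = -2 - 2 K - 2 K^{2}$ ($Y{\left(K \right)} = -2 - 2 \left(K K + K\right) = -2 - 2 \left(K^{2} + K\right) = -2 - 2 \left(K + K^{2}\right) = -2 - \left(2 K + 2 K^{2}\right) = -2 - 2 K - 2 K^{2}$)
$\left(46958 + 46250\right) \left(\left(-98 + Y{\left(I \right)}\right) \left(-24\right) + 10939\right) = \left(46958 + 46250\right) \left(\left(-98 - \left(26 + 288\right)\right) \left(-24\right) + 10939\right) = 93208 \left(\left(-98 - 314\right) \left(-24\right) + 10939\right) = 93208 \left(\left(-412\right) \left(-24\right) + 10939\right) = 93208 \left(9888 + 10939\right) = 93208 \cdot 20827 = 1941243016$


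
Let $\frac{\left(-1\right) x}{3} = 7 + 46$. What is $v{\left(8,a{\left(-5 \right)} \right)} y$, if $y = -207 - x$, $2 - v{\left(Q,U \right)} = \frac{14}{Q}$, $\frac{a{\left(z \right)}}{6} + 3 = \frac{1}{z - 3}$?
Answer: $-12$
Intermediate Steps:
$a{\left(z \right)} = -18 + \frac{6}{-3 + z}$ ($a{\left(z \right)} = -18 + \frac{6}{z - 3} = -18 + \frac{6}{-3 + z}$)
$v{\left(Q,U \right)} = 2 - \frac{14}{Q}$
$x = -159$ ($x = - 3 \left(7 + 46\right) = \left(-3\right) 53 = -159$)
$y = -48$ ($y = -207 - -159 = -207 + 159 = -48$)
$v{\left(8,a{\left(-5 \right)} \right)} y = \left(2 - \frac{14}{8}\right) \left(-48\right) = \left(2 - \frac{7}{4}\right) \left(-48\right) = \frac{1}{4} \left(-48\right) = -12$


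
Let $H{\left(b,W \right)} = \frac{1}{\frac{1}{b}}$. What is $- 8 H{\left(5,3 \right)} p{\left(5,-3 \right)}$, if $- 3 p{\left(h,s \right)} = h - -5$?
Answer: $\frac{400}{3} \approx 133.33$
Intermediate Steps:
$H{\left(b,W \right)} = b$
$p{\left(h,s \right)} = - \frac{5}{3} - \frac{h}{3}$ ($p{\left(h,s \right)} = - \frac{h - -5}{3} = - \frac{h + 5}{3} = - \frac{5 + h}{3} = - \frac{5}{3} - \frac{h}{3}$)
$- 8 H{\left(5,3 \right)} p{\left(5,-3 \right)} = \left(-8\right) 5 \left(- \frac{5}{3} - \frac{5}{3}\right) = - 40 \left(- \frac{5}{3} - \frac{5}{3}\right) = \left(-40\right) \left(- \frac{10}{3}\right) = \frac{400}{3}$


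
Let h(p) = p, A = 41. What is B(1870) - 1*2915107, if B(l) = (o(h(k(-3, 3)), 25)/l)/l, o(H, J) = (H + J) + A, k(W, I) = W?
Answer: -10193837668237/3496900 ≈ -2.9151e+6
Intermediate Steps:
o(H, J) = 41 + H + J (o(H, J) = (H + J) + 41 = 41 + H + J)
B(l) = 63/l**2 (B(l) = ((41 - 3 + 25)/l)/l = (63/l)/l = 63/l**2)
B(1870) - 1*2915107 = 63/1870**2 - 1*2915107 = 63*(1/3496900) - 2915107 = 63/3496900 - 2915107 = -10193837668237/3496900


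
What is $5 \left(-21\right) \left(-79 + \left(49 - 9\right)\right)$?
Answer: $4095$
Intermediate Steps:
$5 \left(-21\right) \left(-79 + \left(49 - 9\right)\right) = - 105 \left(-79 + \left(49 - 9\right)\right) = - 105 \left(-79 + 40\right) = \left(-105\right) \left(-39\right) = 4095$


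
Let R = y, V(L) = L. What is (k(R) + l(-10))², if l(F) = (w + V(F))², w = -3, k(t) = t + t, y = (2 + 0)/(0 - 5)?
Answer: 707281/25 ≈ 28291.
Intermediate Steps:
y = -⅖ (y = 2/(-5) = 2*(-⅕) = -⅖ ≈ -0.40000)
R = -⅖ ≈ -0.40000
k(t) = 2*t
l(F) = (-3 + F)²
(k(R) + l(-10))² = (2*(-⅖) + (-3 - 10)²)² = (-⅘ + (-13)²)² = (-⅘ + 169)² = (841/5)² = 707281/25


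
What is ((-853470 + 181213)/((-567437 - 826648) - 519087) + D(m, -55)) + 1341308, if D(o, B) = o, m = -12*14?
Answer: 2565832168337/1913172 ≈ 1.3411e+6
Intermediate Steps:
m = -168
((-853470 + 181213)/((-567437 - 826648) - 519087) + D(m, -55)) + 1341308 = ((-853470 + 181213)/((-567437 - 826648) - 519087) - 168) + 1341308 = (-672257/(-1394085 - 519087) - 168) + 1341308 = (-672257/(-1913172) - 168) + 1341308 = (-672257*(-1/1913172) - 168) + 1341308 = (672257/1913172 - 168) + 1341308 = -320740639/1913172 + 1341308 = 2565832168337/1913172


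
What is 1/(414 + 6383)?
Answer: 1/6797 ≈ 0.00014712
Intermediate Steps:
1/(414 + 6383) = 1/6797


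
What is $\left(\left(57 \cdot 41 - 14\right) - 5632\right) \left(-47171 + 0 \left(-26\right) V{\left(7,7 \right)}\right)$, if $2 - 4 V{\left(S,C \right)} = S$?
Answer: $156088839$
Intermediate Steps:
$V{\left(S,C \right)} = \frac{1}{2} - \frac{S}{4}$
$\left(\left(57 \cdot 41 - 14\right) - 5632\right) \left(-47171 + 0 \left(-26\right) V{\left(7,7 \right)}\right) = \left(\left(57 \cdot 41 - 14\right) - 5632\right) \left(-47171 + 0 \left(-26\right) \left(\frac{1}{2} - \frac{7}{4}\right)\right) = \left(\left(2337 - 14\right) - 5632\right) \left(-47171 + 0 \left(\frac{1}{2} - \frac{7}{4}\right)\right) = \left(2323 - 5632\right) \left(-47171 + 0 \left(- \frac{5}{4}\right)\right) = - 3309 \left(-47171 + 0\right) = \left(-3309\right) \left(-47171\right) = 156088839$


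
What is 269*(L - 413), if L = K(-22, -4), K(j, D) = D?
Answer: -112173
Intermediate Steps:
L = -4
269*(L - 413) = 269*(-4 - 413) = 269*(-417) = -112173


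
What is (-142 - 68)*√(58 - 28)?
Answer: -210*√30 ≈ -1150.2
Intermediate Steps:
(-142 - 68)*√(58 - 28) = -210*√30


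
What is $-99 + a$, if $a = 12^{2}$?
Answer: $45$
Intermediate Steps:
$a = 144$
$-99 + a = -99 + 144 = 45$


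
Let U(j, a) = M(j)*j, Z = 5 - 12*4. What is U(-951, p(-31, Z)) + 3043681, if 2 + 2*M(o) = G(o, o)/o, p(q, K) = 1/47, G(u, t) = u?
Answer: 6088313/2 ≈ 3.0442e+6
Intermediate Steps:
Z = -43 (Z = 5 - 2*24 = 5 - 48 = -43)
p(q, K) = 1/47
M(o) = -½ (M(o) = -1 + (o/o)/2 = -1 + (½)*1 = -1 + ½ = -½)
U(j, a) = -j/2
U(-951, p(-31, Z)) + 3043681 = -½*(-951) + 3043681 = 951/2 + 3043681 = 6088313/2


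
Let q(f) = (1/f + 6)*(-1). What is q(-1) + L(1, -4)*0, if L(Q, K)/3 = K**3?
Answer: -5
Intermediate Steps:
L(Q, K) = 3*K**3
q(f) = -6 - 1/f (q(f) = (6 + 1/f)*(-1) = -6 - 1/f)
q(-1) + L(1, -4)*0 = (-6 - 1/(-1)) + (3*(-4)**3)*0 = (-6 - 1*(-1)) + (3*(-64))*0 = (-6 + 1) - 192*0 = -5 + 0 = -5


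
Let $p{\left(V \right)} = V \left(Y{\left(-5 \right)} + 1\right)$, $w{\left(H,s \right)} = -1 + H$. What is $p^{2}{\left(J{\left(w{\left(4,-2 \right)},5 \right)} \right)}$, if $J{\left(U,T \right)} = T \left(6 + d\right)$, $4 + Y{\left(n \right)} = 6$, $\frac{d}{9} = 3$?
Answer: $245025$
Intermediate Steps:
$d = 27$ ($d = 9 \cdot 3 = 27$)
$Y{\left(n \right)} = 2$ ($Y{\left(n \right)} = -4 + 6 = 2$)
$J{\left(U,T \right)} = 33 T$ ($J{\left(U,T \right)} = T \left(6 + 27\right) = T 33 = 33 T$)
$p{\left(V \right)} = 3 V$ ($p{\left(V \right)} = V \left(2 + 1\right) = V 3 = 3 V$)
$p^{2}{\left(J{\left(w{\left(4,-2 \right)},5 \right)} \right)} = \left(3 \cdot 33 \cdot 5\right)^{2} = \left(3 \cdot 165\right)^{2} = 495^{2} = 245025$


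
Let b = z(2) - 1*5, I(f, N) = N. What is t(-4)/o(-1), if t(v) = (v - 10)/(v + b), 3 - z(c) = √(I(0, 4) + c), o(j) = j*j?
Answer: 14/5 - 7*√6/15 ≈ 1.6569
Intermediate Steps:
o(j) = j²
z(c) = 3 - √(4 + c)
b = -2 - √6 (b = (3 - √(4 + 2)) - 1*5 = (3 - √6) - 5 = -2 - √6 ≈ -4.4495)
t(v) = (-10 + v)/(-2 + v - √6) (t(v) = (v - 10)/(v + (-2 - √6)) = (-10 + v)/(-2 + v - √6))
t(-4)/o(-1) = ((10 - 1*(-4))/(2 + √6 - 1*(-4)))/((-1)²) = ((10 + 4)/(2 + √6 + 4))/1 = (14/(6 + √6))*1 = 14/(6 + √6)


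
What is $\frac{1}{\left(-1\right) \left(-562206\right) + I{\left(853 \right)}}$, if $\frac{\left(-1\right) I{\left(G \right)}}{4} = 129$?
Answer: $\frac{1}{561690} \approx 1.7803 \cdot 10^{-6}$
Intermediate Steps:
$I{\left(G \right)} = -516$ ($I{\left(G \right)} = \left(-4\right) 129 = -516$)
$\frac{1}{\left(-1\right) \left(-562206\right) + I{\left(853 \right)}} = \frac{1}{\left(-1\right) \left(-562206\right) - 516} = \frac{1}{562206 - 516} = \frac{1}{561690}$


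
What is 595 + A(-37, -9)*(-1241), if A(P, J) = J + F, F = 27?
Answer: -21743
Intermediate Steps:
A(P, J) = 27 + J (A(P, J) = J + 27 = 27 + J)
595 + A(-37, -9)*(-1241) = 595 + (27 - 9)*(-1241) = 595 + 18*(-1241) = 595 - 22338 = -21743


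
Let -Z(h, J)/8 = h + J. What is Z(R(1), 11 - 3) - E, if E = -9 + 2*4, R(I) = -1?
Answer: -55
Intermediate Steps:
Z(h, J) = -8*J - 8*h (Z(h, J) = -8*(h + J) = -8*(J + h) = -8*J - 8*h)
E = -1 (E = -9 + 8 = -1)
Z(R(1), 11 - 3) - E = (-8*(11 - 3) - 8*(-1)) - 1*(-1) = (-8*8 + 8) + 1 = (-64 + 8) + 1 = -56 + 1 = -55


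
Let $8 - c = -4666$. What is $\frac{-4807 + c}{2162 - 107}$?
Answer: $- \frac{133}{2055} \approx -0.06472$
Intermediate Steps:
$c = 4674$ ($c = 8 - -4666 = 8 + 4666 = 4674$)
$\frac{-4807 + c}{2162 - 107} = \frac{-4807 + 4674}{2162 - 107} = - \frac{133}{2055}$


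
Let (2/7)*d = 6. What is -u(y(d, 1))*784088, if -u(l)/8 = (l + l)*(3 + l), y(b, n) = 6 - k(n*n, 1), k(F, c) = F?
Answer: 501816320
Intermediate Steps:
d = 21 (d = (7/2)*6 = 21)
y(b, n) = 6 - n**2 (y(b, n) = 6 - n*n = 6 - n**2)
u(l) = -16*l*(3 + l) (u(l) = -8*(l + l)*(3 + l) = -8*2*l*(3 + l) = -16*l*(3 + l))
-u(y(d, 1))*784088 = -(-16*(6 - 1*1**2)*(3 + (6 - 1*1**2)))*784088 = -(-16*(6 - 1*1)*(3 + (6 - 1*1)))*784088 = -(-16*(6 - 1)*(3 + (6 - 1)))*784088 = -(-16*5*(3 + 5))*784088 = -(-16*5*8)*784088 = -(-640)*784088 = -1*(-501816320) = 501816320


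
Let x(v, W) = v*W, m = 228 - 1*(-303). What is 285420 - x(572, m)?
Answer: -18312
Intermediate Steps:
m = 531 (m = 228 + 303 = 531)
x(v, W) = W*v
285420 - x(572, m) = 285420 - 531*572 = 285420 - 1*303732 = 285420 - 303732 = -18312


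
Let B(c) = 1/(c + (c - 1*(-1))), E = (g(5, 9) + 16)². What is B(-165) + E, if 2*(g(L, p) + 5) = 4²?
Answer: 118768/329 ≈ 361.00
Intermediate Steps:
g(L, p) = 3 (g(L, p) = -5 + (½)*4² = -5 + (½)*16 = -5 + 8 = 3)
E = 361 (E = (3 + 16)² = 19² = 361)
B(c) = 1/(1 + 2*c) (B(c) = 1/(c + (c + 1)) = 1/(c + (1 + c)) = 1/(1 + 2*c))
B(-165) + E = 1/(1 + 2*(-165)) + 361 = 1/(1 - 330) + 361 = 1/(-329) + 361 = -1/329 + 361 = 118768/329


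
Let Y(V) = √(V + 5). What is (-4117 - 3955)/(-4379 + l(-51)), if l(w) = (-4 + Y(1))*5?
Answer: 35508728/19351051 + 40360*√6/19351051 ≈ 1.8401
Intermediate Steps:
Y(V) = √(5 + V)
l(w) = -20 + 5*√6 (l(w) = (-4 + √(5 + 1))*5 = (-4 + √6)*5 = -20 + 5*√6)
(-4117 - 3955)/(-4379 + l(-51)) = (-4117 - 3955)/(-4379 + (-20 + 5*√6)) = -8072/(-4399 + 5*√6)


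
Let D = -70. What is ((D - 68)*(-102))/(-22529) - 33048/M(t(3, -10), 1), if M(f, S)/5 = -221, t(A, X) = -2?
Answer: 3298572/112645 ≈ 29.283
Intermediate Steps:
M(f, S) = -1105 (M(f, S) = 5*(-221) = -1105)
((D - 68)*(-102))/(-22529) - 33048/M(t(3, -10), 1) = ((-70 - 68)*(-102))/(-22529) - 33048/(-1105) = -138*(-102)*(-1/22529) - 33048*(-1/1105) = 14076*(-1/22529) + 1944/65 = -14076/22529 + 1944/65 = 3298572/112645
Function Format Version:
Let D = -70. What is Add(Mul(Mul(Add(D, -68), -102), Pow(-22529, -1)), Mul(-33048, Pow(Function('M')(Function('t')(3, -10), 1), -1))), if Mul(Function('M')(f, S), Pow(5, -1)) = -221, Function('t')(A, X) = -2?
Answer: Rational(3298572, 112645) ≈ 29.283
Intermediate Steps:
Function('M')(f, S) = -1105 (Function('M')(f, S) = Mul(5, -221) = -1105)
Add(Mul(Mul(Add(D, -68), -102), Pow(-22529, -1)), Mul(-33048, Pow(Function('M')(Function('t')(3, -10), 1), -1))) = Add(Mul(Mul(Add(-70, -68), -102), Pow(-22529, -1)), Mul(-33048, Pow(-1105, -1))) = Add(Mul(Mul(-138, -102), Rational(-1, 22529)), Mul(-33048, Rational(-1, 1105))) = Add(Mul(14076, Rational(-1, 22529)), Rational(1944, 65)) = Add(Rational(-14076, 22529), Rational(1944, 65)) = Rational(3298572, 112645)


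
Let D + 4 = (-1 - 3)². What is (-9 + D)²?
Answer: 9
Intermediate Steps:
D = 12 (D = -4 + (-1 - 3)² = -4 + (-4)² = -4 + 16 = 12)
(-9 + D)² = (-9 + 12)² = 3² = 9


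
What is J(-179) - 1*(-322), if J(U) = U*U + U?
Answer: 32184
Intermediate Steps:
J(U) = U + U² (J(U) = U² + U = U + U²)
J(-179) - 1*(-322) = -179*(1 - 179) - 1*(-322) = -179*(-178) + 322 = 31862 + 322 = 32184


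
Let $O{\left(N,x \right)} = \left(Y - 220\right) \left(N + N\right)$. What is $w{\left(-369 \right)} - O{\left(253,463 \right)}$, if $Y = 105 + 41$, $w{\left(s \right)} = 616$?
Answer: $38060$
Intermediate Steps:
$Y = 146$
$O{\left(N,x \right)} = - 148 N$ ($O{\left(N,x \right)} = \left(146 - 220\right) \left(N + N\right) = \left(146 - 220\right) 2 N = - 74 \cdot 2 N = - 148 N$)
$w{\left(-369 \right)} - O{\left(253,463 \right)} = 616 - \left(-148\right) 253 = 616 - -37444 = 616 + 37444 = 38060$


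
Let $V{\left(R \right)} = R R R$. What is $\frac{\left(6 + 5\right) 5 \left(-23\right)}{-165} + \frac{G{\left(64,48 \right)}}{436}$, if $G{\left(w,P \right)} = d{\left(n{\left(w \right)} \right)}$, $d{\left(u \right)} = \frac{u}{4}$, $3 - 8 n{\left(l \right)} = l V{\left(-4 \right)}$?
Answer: $\frac{333193}{41856} \approx 7.9605$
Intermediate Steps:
$V{\left(R \right)} = R^{3}$ ($V{\left(R \right)} = R^{2} R = R^{3}$)
$n{\left(l \right)} = \frac{3}{8} + 8 l$ ($n{\left(l \right)} = \frac{3}{8} - \frac{l \left(-4\right)^{3}}{8} = \frac{3}{8} - \frac{l \left(-64\right)}{8} = \frac{3}{8} - \frac{\left(-64\right) l}{8} = \frac{3}{8} + 8 l$)
$d{\left(u \right)} = \frac{u}{4}$ ($d{\left(u \right)} = u \frac{1}{4} = \frac{u}{4}$)
$G{\left(w,P \right)} = \frac{3}{32} + 2 w$ ($G{\left(w,P \right)} = \frac{\frac{3}{8} + 8 w}{4} = \frac{3}{32} + 2 w$)
$\frac{\left(6 + 5\right) 5 \left(-23\right)}{-165} + \frac{G{\left(64,48 \right)}}{436} = \frac{\left(6 + 5\right) 5 \left(-23\right)}{-165} + \frac{\frac{3}{32} + 2 \cdot 64}{436} = 11 \cdot 5 \left(-23\right) \left(- \frac{1}{165}\right) + \left(\frac{3}{32} + 128\right) \frac{1}{436} = 55 \left(-23\right) \left(- \frac{1}{165}\right) + \frac{4099}{32} \cdot \frac{1}{436} = \left(-1265\right) \left(- \frac{1}{165}\right) + \frac{4099}{13952} = \frac{23}{3} + \frac{4099}{13952} = \frac{333193}{41856}$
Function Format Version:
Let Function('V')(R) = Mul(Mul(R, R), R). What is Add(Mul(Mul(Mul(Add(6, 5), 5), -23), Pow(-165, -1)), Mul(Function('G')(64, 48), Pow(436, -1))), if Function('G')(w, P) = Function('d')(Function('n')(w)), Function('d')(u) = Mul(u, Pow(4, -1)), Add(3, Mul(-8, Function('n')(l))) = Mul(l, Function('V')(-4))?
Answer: Rational(333193, 41856) ≈ 7.9605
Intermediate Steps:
Function('V')(R) = Pow(R, 3) (Function('V')(R) = Mul(Pow(R, 2), R) = Pow(R, 3))
Function('n')(l) = Add(Rational(3, 8), Mul(8, l)) (Function('n')(l) = Add(Rational(3, 8), Mul(Rational(-1, 8), Mul(l, Pow(-4, 3)))) = Add(Rational(3, 8), Mul(Rational(-1, 8), Mul(l, -64))) = Add(Rational(3, 8), Mul(Rational(-1, 8), Mul(-64, l))) = Add(Rational(3, 8), Mul(8, l)))
Function('d')(u) = Mul(Rational(1, 4), u) (Function('d')(u) = Mul(u, Rational(1, 4)) = Mul(Rational(1, 4), u))
Function('G')(w, P) = Add(Rational(3, 32), Mul(2, w)) (Function('G')(w, P) = Mul(Rational(1, 4), Add(Rational(3, 8), Mul(8, w))) = Add(Rational(3, 32), Mul(2, w)))
Add(Mul(Mul(Mul(Add(6, 5), 5), -23), Pow(-165, -1)), Mul(Function('G')(64, 48), Pow(436, -1))) = Add(Mul(Mul(Mul(Add(6, 5), 5), -23), Pow(-165, -1)), Mul(Add(Rational(3, 32), Mul(2, 64)), Pow(436, -1))) = Add(Mul(Mul(Mul(11, 5), -23), Rational(-1, 165)), Mul(Add(Rational(3, 32), 128), Rational(1, 436))) = Add(Mul(Mul(55, -23), Rational(-1, 165)), Mul(Rational(4099, 32), Rational(1, 436))) = Add(Mul(-1265, Rational(-1, 165)), Rational(4099, 13952)) = Add(Rational(23, 3), Rational(4099, 13952)) = Rational(333193, 41856)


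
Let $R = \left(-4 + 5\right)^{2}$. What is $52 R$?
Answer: $52$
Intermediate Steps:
$R = 1$ ($R = 1^{2} = 1$)
$52 R = 52 \cdot 1 = 52$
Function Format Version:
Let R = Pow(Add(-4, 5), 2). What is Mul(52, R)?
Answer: 52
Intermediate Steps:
R = 1 (R = Pow(1, 2) = 1)
Mul(52, R) = Mul(52, 1) = 52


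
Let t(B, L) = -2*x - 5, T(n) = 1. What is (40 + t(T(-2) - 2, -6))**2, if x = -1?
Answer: 1369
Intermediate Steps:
t(B, L) = -3 (t(B, L) = -2*(-1) - 5 = 2 - 5 = -3)
(40 + t(T(-2) - 2, -6))**2 = (40 - 3)**2 = 37**2 = 1369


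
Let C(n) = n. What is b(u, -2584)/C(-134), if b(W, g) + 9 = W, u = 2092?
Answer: -2083/134 ≈ -15.545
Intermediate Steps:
b(W, g) = -9 + W
b(u, -2584)/C(-134) = (-9 + 2092)/(-134) = 2083*(-1/134) = -2083/134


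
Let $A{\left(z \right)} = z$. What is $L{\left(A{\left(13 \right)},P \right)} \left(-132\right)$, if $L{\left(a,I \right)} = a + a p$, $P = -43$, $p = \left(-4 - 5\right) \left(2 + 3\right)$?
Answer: $75504$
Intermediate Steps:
$p = -45$ ($p = \left(-9\right) 5 = -45$)
$L{\left(a,I \right)} = - 44 a$ ($L{\left(a,I \right)} = a + a \left(-45\right) = a - 45 a = - 44 a$)
$L{\left(A{\left(13 \right)},P \right)} \left(-132\right) = \left(-44\right) 13 \left(-132\right) = \left(-572\right) \left(-132\right) = 75504$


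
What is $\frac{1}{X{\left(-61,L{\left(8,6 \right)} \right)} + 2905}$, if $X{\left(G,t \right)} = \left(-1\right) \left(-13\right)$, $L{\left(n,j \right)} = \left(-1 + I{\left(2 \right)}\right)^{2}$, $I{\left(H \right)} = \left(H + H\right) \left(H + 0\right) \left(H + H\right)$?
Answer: $\frac{1}{2918} \approx 0.0003427$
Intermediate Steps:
$I{\left(H \right)} = 4 H^{3}$ ($I{\left(H \right)} = 2 H H 2 H = 2 H^{2} \cdot 2 H = 4 H^{3}$)
$L{\left(n,j \right)} = 961$ ($L{\left(n,j \right)} = \left(-1 + 4 \cdot 2^{3}\right)^{2} = \left(-1 + 4 \cdot 8\right)^{2} = \left(-1 + 32\right)^{2} = 31^{2} = 961$)
$X{\left(G,t \right)} = 13$
$\frac{1}{X{\left(-61,L{\left(8,6 \right)} \right)} + 2905} = \frac{1}{13 + 2905} = \frac{1}{2918}$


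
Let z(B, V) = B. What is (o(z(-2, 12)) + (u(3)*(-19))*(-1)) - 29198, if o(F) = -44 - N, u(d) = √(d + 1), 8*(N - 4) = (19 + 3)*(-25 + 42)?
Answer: -117019/4 ≈ -29255.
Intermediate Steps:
N = 203/4 (N = 4 + ((19 + 3)*(-25 + 42))/8 = 4 + (22*17)/8 = 4 + (⅛)*374 = 4 + 187/4 = 203/4 ≈ 50.750)
u(d) = √(1 + d)
o(F) = -379/4 (o(F) = -44 - 1*203/4 = -44 - 203/4 = -379/4)
(o(z(-2, 12)) + (u(3)*(-19))*(-1)) - 29198 = (-379/4 + (√(1 + 3)*(-19))*(-1)) - 29198 = (-379/4 + (√4*(-19))*(-1)) - 29198 = (-379/4 + (2*(-19))*(-1)) - 29198 = (-379/4 - 38*(-1)) - 29198 = (-379/4 + 38) - 29198 = -227/4 - 29198 = -117019/4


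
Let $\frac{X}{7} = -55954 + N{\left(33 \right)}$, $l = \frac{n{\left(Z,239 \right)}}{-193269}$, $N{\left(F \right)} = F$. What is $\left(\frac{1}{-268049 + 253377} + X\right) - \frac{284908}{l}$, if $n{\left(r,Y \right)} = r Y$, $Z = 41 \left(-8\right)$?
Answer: $- \frac{157265862180783}{143770928} \approx -1.0939 \cdot 10^{6}$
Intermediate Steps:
$Z = -328$
$n{\left(r,Y \right)} = Y r$
$l = \frac{78392}{193269}$ ($l = \frac{239 \left(-328\right)}{-193269} = \left(-78392\right) \left(- \frac{1}{193269}\right) = \frac{78392}{193269} \approx 0.40561$)
$X = -391447$ ($X = 7 \left(-55954 + 33\right) = 7 \left(-55921\right) = -391447$)
$\left(\frac{1}{-268049 + 253377} + X\right) - \frac{284908}{l} = \left(\frac{1}{-268049 + 253377} - 391447\right) - \frac{284908}{\frac{78392}{193269}} = \left(\frac{1}{-14672} - 391447\right) - \frac{13765971063}{19598} = \left(- \frac{1}{14672} - 391447\right) - \frac{13765971063}{19598} = - \frac{5743310385}{14672} - \frac{13765971063}{19598} = - \frac{157265862180783}{143770928}$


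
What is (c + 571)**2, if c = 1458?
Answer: 4116841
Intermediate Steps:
(c + 571)**2 = (1458 + 571)**2 = 2029**2 = 4116841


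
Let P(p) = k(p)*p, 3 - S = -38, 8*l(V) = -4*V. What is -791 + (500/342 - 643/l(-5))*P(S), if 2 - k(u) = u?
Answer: 116318213/285 ≈ 4.0813e+5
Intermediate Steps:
l(V) = -V/2 (l(V) = (-4*V)/8 = -V/2)
k(u) = 2 - u
S = 41 (S = 3 - 1*(-38) = 3 + 38 = 41)
P(p) = p*(2 - p) (P(p) = (2 - p)*p = p*(2 - p))
-791 + (500/342 - 643/l(-5))*P(S) = -791 + (500/342 - 643/((-½*(-5))))*(41*(2 - 1*41)) = -791 + (500*(1/342) - 643/5/2)*(41*(2 - 41)) = -791 + (250/171 - 643*⅖)*(41*(-39)) = -791 + (250/171 - 1286/5)*(-1599) = -791 - 218656/855*(-1599) = -791 + 116543648/285 = 116318213/285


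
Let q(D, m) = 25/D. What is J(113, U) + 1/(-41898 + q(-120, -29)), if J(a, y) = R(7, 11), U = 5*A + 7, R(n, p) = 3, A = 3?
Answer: 3016647/1005557 ≈ 3.0000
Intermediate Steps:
U = 22 (U = 5*3 + 7 = 15 + 7 = 22)
J(a, y) = 3
J(113, U) + 1/(-41898 + q(-120, -29)) = 3 + 1/(-41898 + 25/(-120)) = 3 + 1/(-41898 + 25*(-1/120)) = 3 + 1/(-41898 - 5/24) = 3 + 1/(-1005557/24) = 3 - 24/1005557 = 3016647/1005557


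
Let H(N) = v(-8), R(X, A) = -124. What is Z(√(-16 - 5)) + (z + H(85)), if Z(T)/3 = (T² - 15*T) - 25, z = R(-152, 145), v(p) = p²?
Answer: -198 - 45*I*√21 ≈ -198.0 - 206.22*I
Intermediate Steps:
z = -124
H(N) = 64 (H(N) = (-8)² = 64)
Z(T) = -75 - 45*T + 3*T² (Z(T) = 3*((T² - 15*T) - 25) = 3*(-25 + T² - 15*T) = -75 - 45*T + 3*T²)
Z(√(-16 - 5)) + (z + H(85)) = (-75 - 45*√(-16 - 5) + 3*(√(-16 - 5))²) + (-124 + 64) = (-75 - 45*I*√21 + 3*(√(-21))²) - 60 = (-75 - 45*I*√21 + 3*(I*√21)²) - 60 = (-75 - 45*I*√21 + 3*(-21)) - 60 = (-75 - 45*I*√21 - 63) - 60 = (-138 - 45*I*√21) - 60 = -198 - 45*I*√21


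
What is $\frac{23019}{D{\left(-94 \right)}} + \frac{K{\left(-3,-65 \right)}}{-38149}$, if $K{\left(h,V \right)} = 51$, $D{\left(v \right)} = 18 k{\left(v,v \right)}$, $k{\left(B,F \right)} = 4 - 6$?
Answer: $- \frac{292717889}{457788} \approx -639.42$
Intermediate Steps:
$k{\left(B,F \right)} = -2$ ($k{\left(B,F \right)} = 4 - 6 = -2$)
$D{\left(v \right)} = -36$ ($D{\left(v \right)} = 18 \left(-2\right) = -36$)
$\frac{23019}{D{\left(-94 \right)}} + \frac{K{\left(-3,-65 \right)}}{-38149} = \frac{23019}{-36} + \frac{51}{-38149} = 23019 \left(- \frac{1}{36}\right) + 51 \left(- \frac{1}{38149}\right) = - \frac{7673}{12} - \frac{51}{38149} = - \frac{292717889}{457788}$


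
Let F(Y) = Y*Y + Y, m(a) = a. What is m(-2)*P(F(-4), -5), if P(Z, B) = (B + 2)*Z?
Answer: 72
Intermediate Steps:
F(Y) = Y + Y**2 (F(Y) = Y**2 + Y = Y + Y**2)
P(Z, B) = Z*(2 + B) (P(Z, B) = (2 + B)*Z = Z*(2 + B))
m(-2)*P(F(-4), -5) = -2*(-4*(1 - 4))*(2 - 5) = -2*(-4*(-3))*(-3) = -24*(-3) = -2*(-36) = 72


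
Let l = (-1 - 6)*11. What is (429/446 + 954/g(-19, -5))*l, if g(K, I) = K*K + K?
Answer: -2447753/8474 ≈ -288.85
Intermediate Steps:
g(K, I) = K + K**2 (g(K, I) = K**2 + K = K + K**2)
l = -77 (l = -7*11 = -77)
(429/446 + 954/g(-19, -5))*l = (429/446 + 954/((-19*(1 - 19))))*(-77) = (429*(1/446) + 954/((-19*(-18))))*(-77) = (429/446 + 954/342)*(-77) = (429/446 + 954*(1/342))*(-77) = (429/446 + 53/19)*(-77) = (31789/8474)*(-77) = -2447753/8474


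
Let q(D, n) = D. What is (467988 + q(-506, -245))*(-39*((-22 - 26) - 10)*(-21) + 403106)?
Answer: 166238469128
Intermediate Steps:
(467988 + q(-506, -245))*(-39*((-22 - 26) - 10)*(-21) + 403106) = (467988 - 506)*(-39*((-22 - 26) - 10)*(-21) + 403106) = 467482*(-39*(-48 - 10)*(-21) + 403106) = 467482*(-39*(-58)*(-21) + 403106) = 467482*(2262*(-21) + 403106) = 467482*(-47502 + 403106) = 467482*355604 = 166238469128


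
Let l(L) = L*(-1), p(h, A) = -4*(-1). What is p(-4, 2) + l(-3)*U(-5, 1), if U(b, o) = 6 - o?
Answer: 19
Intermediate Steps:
p(h, A) = 4
l(L) = -L
p(-4, 2) + l(-3)*U(-5, 1) = 4 + (-1*(-3))*(6 - 1*1) = 4 + 3*(6 - 1) = 4 + 3*5 = 4 + 15 = 19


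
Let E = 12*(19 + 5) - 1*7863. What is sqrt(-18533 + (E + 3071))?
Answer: I*sqrt(23037) ≈ 151.78*I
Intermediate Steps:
E = -7575 (E = 12*24 - 7863 = 288 - 7863 = -7575)
sqrt(-18533 + (E + 3071)) = sqrt(-18533 + (-7575 + 3071)) = sqrt(-18533 - 4504) = sqrt(-23037) = I*sqrt(23037)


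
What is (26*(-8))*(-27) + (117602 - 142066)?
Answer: -18848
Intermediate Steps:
(26*(-8))*(-27) + (117602 - 142066) = -208*(-27) - 24464 = 5616 - 24464 = -18848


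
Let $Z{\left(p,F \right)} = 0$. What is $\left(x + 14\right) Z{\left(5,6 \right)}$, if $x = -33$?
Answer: $0$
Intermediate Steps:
$\left(x + 14\right) Z{\left(5,6 \right)} = \left(-33 + 14\right) 0 = \left(-19\right) 0 = 0$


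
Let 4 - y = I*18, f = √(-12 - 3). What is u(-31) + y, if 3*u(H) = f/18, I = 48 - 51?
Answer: 58 + I*√15/54 ≈ 58.0 + 0.071722*I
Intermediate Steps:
I = -3
f = I*√15 (f = √(-15) = I*√15 ≈ 3.873*I)
u(H) = I*√15/54 (u(H) = ((I*√15)/18)/3 = ((I*√15)*(1/18))/3 = (I*√15/18)/3 = I*√15/54)
y = 58 (y = 4 - (-3)*18 = 4 - 1*(-54) = 4 + 54 = 58)
u(-31) + y = I*√15/54 + 58 = 58 + I*√15/54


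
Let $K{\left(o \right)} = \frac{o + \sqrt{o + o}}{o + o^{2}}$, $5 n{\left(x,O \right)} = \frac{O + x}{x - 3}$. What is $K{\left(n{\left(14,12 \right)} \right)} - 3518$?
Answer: $- \frac{284903}{81} + \frac{55 \sqrt{715}}{1053} \approx -3515.9$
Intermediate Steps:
$n{\left(x,O \right)} = \frac{O + x}{5 \left(-3 + x\right)}$ ($n{\left(x,O \right)} = \frac{\left(O + x\right) \frac{1}{x - 3}}{5} = \frac{\left(O + x\right) \frac{1}{-3 + x}}{5} = \frac{\frac{1}{-3 + x} \left(O + x\right)}{5} = \frac{O + x}{5 \left(-3 + x\right)}$)
$K{\left(o \right)} = \frac{o + \sqrt{2} \sqrt{o}}{o + o^{2}}$ ($K{\left(o \right)} = \frac{o + \sqrt{2 o}}{o + o^{2}} = \frac{o + \sqrt{2} \sqrt{o}}{o + o^{2}}$)
$K{\left(n{\left(14,12 \right)} \right)} - 3518 = \frac{\frac{12 + 14}{5 \left(-3 + 14\right)} + \sqrt{2} \sqrt{\frac{12 + 14}{5 \left(-3 + 14\right)}}}{\frac{12 + 14}{5 \left(-3 + 14\right)} \left(1 + \frac{12 + 14}{5 \left(-3 + 14\right)}\right)} - 3518 = \frac{\frac{1}{5} \cdot \frac{1}{11} \cdot 26 + \sqrt{2} \sqrt{\frac{1}{5} \cdot \frac{1}{11} \cdot 26}}{\frac{1}{5} \cdot \frac{1}{11} \cdot 26 \left(1 + \frac{1}{5} \cdot \frac{1}{11} \cdot 26\right)} - 3518 = \frac{\frac{26}{55} + \sqrt{2} \sqrt{\frac{26}{55}}}{\frac{26}{55} \left(1 + \frac{26}{55}\right)} - 3518 = \frac{55 \left(\frac{26}{55} + \sqrt{2} \frac{\sqrt{1430}}{55}\right)}{26 \cdot \frac{81}{55}} - 3518 = \frac{55}{26} \cdot \frac{55}{81} \left(\frac{26}{55} + \frac{2 \sqrt{715}}{55}\right) - 3518 = \left(\frac{55}{81} + \frac{55 \sqrt{715}}{1053}\right) - 3518 = - \frac{284903}{81} + \frac{55 \sqrt{715}}{1053}$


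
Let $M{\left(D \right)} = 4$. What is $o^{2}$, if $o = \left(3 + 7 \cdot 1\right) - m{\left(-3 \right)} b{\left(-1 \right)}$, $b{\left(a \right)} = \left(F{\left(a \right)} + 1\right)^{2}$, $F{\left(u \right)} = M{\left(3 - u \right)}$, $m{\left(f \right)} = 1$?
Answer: $225$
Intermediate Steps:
$F{\left(u \right)} = 4$
$b{\left(a \right)} = 25$ ($b{\left(a \right)} = \left(4 + 1\right)^{2} = 5^{2} = 25$)
$o = -15$ ($o = \left(3 + 7 \cdot 1\right) - 1 \cdot 25 = \left(3 + 7\right) - 25 = 10 - 25 = -15$)
$o^{2} = \left(-15\right)^{2} = 225$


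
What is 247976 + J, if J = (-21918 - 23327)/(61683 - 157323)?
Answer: 4743293977/19128 ≈ 2.4798e+5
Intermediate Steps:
J = 9049/19128 (J = -45245/(-95640) = -45245*(-1/95640) = 9049/19128 ≈ 0.47308)
247976 + J = 247976 + 9049/19128 = 4743293977/19128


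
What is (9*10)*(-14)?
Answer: -1260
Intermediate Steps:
(9*10)*(-14) = 90*(-14) = -1260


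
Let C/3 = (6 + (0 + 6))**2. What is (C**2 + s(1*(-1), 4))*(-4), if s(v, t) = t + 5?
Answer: -746532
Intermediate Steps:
s(v, t) = 5 + t
C = 432 (C = 3*(6 + (0 + 6))**2 = 3*(6 + 6)**2 = 3*12**2 = 3*144 = 432)
(C**2 + s(1*(-1), 4))*(-4) = (432**2 + (5 + 4))*(-4) = (186624 + 9)*(-4) = 186633*(-4) = -746532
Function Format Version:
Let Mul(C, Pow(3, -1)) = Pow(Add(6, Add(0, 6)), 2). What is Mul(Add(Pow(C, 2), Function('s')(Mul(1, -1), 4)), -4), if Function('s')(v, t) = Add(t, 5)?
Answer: -746532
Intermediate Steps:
Function('s')(v, t) = Add(5, t)
C = 432 (C = Mul(3, Pow(Add(6, Add(0, 6)), 2)) = Mul(3, Pow(Add(6, 6), 2)) = Mul(3, Pow(12, 2)) = Mul(3, 144) = 432)
Mul(Add(Pow(C, 2), Function('s')(Mul(1, -1), 4)), -4) = Mul(Add(Pow(432, 2), Add(5, 4)), -4) = Mul(Add(186624, 9), -4) = Mul(186633, -4) = -746532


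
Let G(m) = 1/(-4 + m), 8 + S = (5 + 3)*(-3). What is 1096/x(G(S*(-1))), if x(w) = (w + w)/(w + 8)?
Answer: 123300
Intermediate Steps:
S = -32 (S = -8 + (5 + 3)*(-3) = -8 + 8*(-3) = -8 - 24 = -32)
x(w) = 2*w/(8 + w) (x(w) = (2*w)/(8 + w) = 2*w/(8 + w))
1096/x(G(S*(-1))) = 1096/(2/((-4 - 32*(-1))*(8 + 1/(-4 - 32*(-1))))) = 1096/(2/((-4 + 32)*(8 + 1/(-4 + 32)))) = 1096/(2/(28*(8 + 1/28))) = 1096/(2*(1/28)/(8 + 1/28)) = 1096/(2*(1/28)/(225/28)) = 1096/(2*(1/28)*(28/225)) = 1096/(2/225) = (225/2)*1096 = 123300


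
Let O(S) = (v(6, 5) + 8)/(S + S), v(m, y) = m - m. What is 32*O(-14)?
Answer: -64/7 ≈ -9.1429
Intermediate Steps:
v(m, y) = 0
O(S) = 4/S (O(S) = (0 + 8)/(S + S) = 8/((2*S)) = 8*(1/(2*S)) = 4/S)
32*O(-14) = 32*(4/(-14)) = 32*(4*(-1/14)) = 32*(-2/7) = -64/7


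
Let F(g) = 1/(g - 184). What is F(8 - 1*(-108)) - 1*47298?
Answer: -3216265/68 ≈ -47298.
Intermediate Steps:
F(g) = 1/(-184 + g)
F(8 - 1*(-108)) - 1*47298 = 1/(-184 + (8 - 1*(-108))) - 1*47298 = 1/(-184 + (8 + 108)) - 47298 = 1/(-184 + 116) - 47298 = 1/(-68) - 47298 = -1/68 - 47298 = -3216265/68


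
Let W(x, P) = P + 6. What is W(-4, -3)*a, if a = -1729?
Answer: -5187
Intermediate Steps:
W(x, P) = 6 + P
W(-4, -3)*a = (6 - 3)*(-1729) = 3*(-1729) = -5187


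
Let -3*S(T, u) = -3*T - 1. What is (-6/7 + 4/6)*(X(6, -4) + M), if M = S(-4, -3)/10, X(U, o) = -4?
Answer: 262/315 ≈ 0.83175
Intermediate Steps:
S(T, u) = ⅓ + T (S(T, u) = -(-3*T - 1)/3 = -(-1 - 3*T)/3 = ⅓ + T)
M = -11/30 (M = (⅓ - 4)/10 = -11/3*⅒ = -11/30 ≈ -0.36667)
(-6/7 + 4/6)*(X(6, -4) + M) = (-6/7 + 4/6)*(-4 - 11/30) = (-6*⅐ + 4*(⅙))*(-131/30) = (-6/7 + ⅔)*(-131/30) = -4/21*(-131/30) = 262/315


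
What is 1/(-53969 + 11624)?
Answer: -1/42345 ≈ -2.3616e-5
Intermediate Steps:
1/(-53969 + 11624) = 1/(-42345) = -1/42345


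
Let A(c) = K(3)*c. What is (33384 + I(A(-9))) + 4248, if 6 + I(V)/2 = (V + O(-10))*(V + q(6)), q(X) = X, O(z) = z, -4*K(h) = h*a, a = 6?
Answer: 80913/2 ≈ 40457.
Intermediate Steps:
K(h) = -3*h/2 (K(h) = -h*6/4 = -3*h/2)
A(c) = -9*c/2 (A(c) = (-3/2*3)*c = -9*c/2)
I(V) = -12 + 2*(-10 + V)*(6 + V) (I(V) = -12 + 2*((V - 10)*(V + 6)) = -12 + 2*((-10 + V)*(6 + V)) = -12 + 2*(-10 + V)*(6 + V))
(33384 + I(A(-9))) + 4248 = (33384 + (-132 - (-36)*(-9) + 2*(-9/2*(-9))**2)) + 4248 = (33384 + (-132 - 8*81/2 + 2*(81/2)**2)) + 4248 = (33384 + (-132 - 324 + 2*(6561/4))) + 4248 = (33384 + (-132 - 324 + 6561/2)) + 4248 = (33384 + 5649/2) + 4248 = 72417/2 + 4248 = 80913/2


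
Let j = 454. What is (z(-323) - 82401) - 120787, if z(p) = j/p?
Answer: -65630178/323 ≈ -2.0319e+5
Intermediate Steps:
z(p) = 454/p
(z(-323) - 82401) - 120787 = (454/(-323) - 82401) - 120787 = (454*(-1/323) - 82401) - 120787 = (-454/323 - 82401) - 120787 = -26615977/323 - 120787 = -65630178/323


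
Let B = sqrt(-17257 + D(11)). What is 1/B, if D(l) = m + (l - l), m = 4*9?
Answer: -I*sqrt(17221)/17221 ≈ -0.0076203*I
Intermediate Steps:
m = 36
D(l) = 36 (D(l) = 36 + (l - l) = 36 + 0 = 36)
B = I*sqrt(17221) (B = sqrt(-17257 + 36) = sqrt(-17221) = I*sqrt(17221) ≈ 131.23*I)
1/B = 1/(I*sqrt(17221)) = -I*sqrt(17221)/17221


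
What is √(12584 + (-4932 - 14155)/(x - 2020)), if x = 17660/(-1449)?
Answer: √1706189143926230/368080 ≈ 112.22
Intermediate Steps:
x = -17660/1449 (x = 17660*(-1/1449) = -17660/1449 ≈ -12.188)
√(12584 + (-4932 - 14155)/(x - 2020)) = √(12584 + (-4932 - 14155)/(-17660/1449 - 2020)) = √(12584 - 19087/(-2944640/1449)) = √(12584 - 19087*(-1449/2944640)) = √(12584 + 27657063/2944640) = √(37083006823/2944640) = √1706189143926230/368080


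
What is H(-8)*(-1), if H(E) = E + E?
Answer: 16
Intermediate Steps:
H(E) = 2*E
H(-8)*(-1) = (2*(-8))*(-1) = -16*(-1) = 16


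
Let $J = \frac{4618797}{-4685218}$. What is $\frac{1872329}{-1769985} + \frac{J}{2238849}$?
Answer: $- \frac{2182199449585169447}{2062916658876736530} \approx -1.0578$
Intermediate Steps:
$J = - \frac{4618797}{4685218}$ ($J = 4618797 \left(- \frac{1}{4685218}\right) = - \frac{4618797}{4685218} \approx -0.98582$)
$\frac{1872329}{-1769985} + \frac{J}{2238849} = \frac{1872329}{-1769985} - \frac{4618797}{4685218 \cdot 2238849} = 1872329 \left(- \frac{1}{1769985}\right) - \frac{1539599}{3496498544694} = - \frac{1872329}{1769985} - \frac{1539599}{3496498544694} = - \frac{2182199449585169447}{2062916658876736530}$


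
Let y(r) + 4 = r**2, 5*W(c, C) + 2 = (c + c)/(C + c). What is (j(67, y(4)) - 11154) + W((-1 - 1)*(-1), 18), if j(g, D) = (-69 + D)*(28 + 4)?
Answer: -324459/25 ≈ -12978.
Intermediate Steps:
W(c, C) = -2/5 + 2*c/(5*(C + c)) (W(c, C) = -2/5 + ((c + c)/(C + c))/5 = -2/5 + ((2*c)/(C + c))/5 = -2/5 + (2*c/(C + c))/5 = -2/5 + 2*c/(5*(C + c)))
y(r) = -4 + r**2
j(g, D) = -2208 + 32*D (j(g, D) = (-69 + D)*32 = -2208 + 32*D)
(j(67, y(4)) - 11154) + W((-1 - 1)*(-1), 18) = ((-2208 + 32*(-4 + 4**2)) - 11154) - 2*18/(5*18 + 5*((-1 - 1)*(-1))) = ((-2208 + 32*(-4 + 16)) - 11154) - 2*18/(90 + 5*(-2*(-1))) = ((-2208 + 32*12) - 11154) - 2*18/(90 + 5*2) = ((-2208 + 384) - 11154) - 2*18/(90 + 10) = (-1824 - 11154) - 2*18/100 = -12978 - 2*18*1/100 = -12978 - 9/25 = -324459/25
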